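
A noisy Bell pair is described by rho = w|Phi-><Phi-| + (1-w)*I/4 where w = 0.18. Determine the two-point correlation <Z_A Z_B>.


|Phi-> = (|00> - |11>)/sqrt(2)
For the pure Bell state, <Z_A Z_B> = +1 (Bell-state Pauli correlator).
The maximally-mixed part I/4 has tr(I/4 * P tensor P) = 0 for any traceless Pauli P.
So <Z_A Z_B>_rho = w * (+1) + (1 - w) * 0
= 0.18 * (+1)
= 0.1800

0.1800


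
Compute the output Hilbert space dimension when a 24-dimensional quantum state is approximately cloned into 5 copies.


Output space = H^(tensor 5) where dim(H) = 24
dim = 24^5
= 576 (after 2 factors)
= 13824 (after 3 factors)
= 331776 (after 4 factors)
= 7962624 (after 5 factors)
= 7962624

7962624


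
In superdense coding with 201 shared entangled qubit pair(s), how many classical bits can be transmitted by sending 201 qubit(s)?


Superdense coding allows 2 classical bits per shared entangled pair.
201 pair(s) -> 2 * 201 = 402 classical bits

402


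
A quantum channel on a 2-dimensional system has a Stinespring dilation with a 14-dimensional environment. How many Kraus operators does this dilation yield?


Tracing out the environment in an orthonormal basis {|i>_E} gives Kraus operators K_i = <i|_E U |0>_E.
Number of Kraus operators = dim(H_env) = d_env
= 14

14


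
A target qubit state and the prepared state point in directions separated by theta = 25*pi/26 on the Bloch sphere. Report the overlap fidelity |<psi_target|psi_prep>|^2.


For states separated by angle theta on Bloch sphere:
F = cos^2(theta/2)
theta = 25*pi/26 = 3.0208
theta/2 = 1.5104
cos(theta/2) = 0.0604
F = 0.0036

0.0036


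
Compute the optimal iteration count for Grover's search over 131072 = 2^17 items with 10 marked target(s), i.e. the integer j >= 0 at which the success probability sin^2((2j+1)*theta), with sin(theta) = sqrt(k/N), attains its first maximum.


After j Grover iterations the success probability is P(j) = sin^2((2j+1)*theta), where sin(theta) = sqrt(k/N).
N = 2^17 = 131072, k = 10
sin(theta) = sqrt(k/N) = 0.008734640537
theta = arcsin(sqrt(k/N)) = 0.008734751608 rad
P(j) reaches its first maximum when (2j+1)*theta is as close as possible to pi/2, i.e. j = round(pi/(4*theta) - 1/2).
pi/(4*theta) - 1/2 = 89.4165
(For comparison, the common estimate pi/4 * sqrt(N/k) = 89.9176; the exact maximiser is used here.)
Optimal iterations = 89

89


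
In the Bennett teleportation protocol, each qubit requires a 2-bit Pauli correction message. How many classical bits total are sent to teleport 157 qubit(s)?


Quantum teleportation requires 2 classical bits per qubit teleported.
157 qubit(s) -> 2 * 157 = 314 classical bits

314


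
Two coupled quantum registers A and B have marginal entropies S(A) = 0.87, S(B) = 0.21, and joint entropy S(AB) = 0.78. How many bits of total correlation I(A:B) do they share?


I(A:B) = S(A) + S(B) - S(AB)
= 0.87 + 0.21 - 0.78
= 0.3000

0.3000


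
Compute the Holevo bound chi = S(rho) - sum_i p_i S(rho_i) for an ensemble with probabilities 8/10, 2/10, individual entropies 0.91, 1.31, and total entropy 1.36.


chi = S(rho) - sum_i p_i * S(rho_i)
Weighted entropy = 8/10 * 0.91 + 2/10 * 1.31
= 0.9900
chi = 1.36 - 0.9900
= 0.3700

0.3700


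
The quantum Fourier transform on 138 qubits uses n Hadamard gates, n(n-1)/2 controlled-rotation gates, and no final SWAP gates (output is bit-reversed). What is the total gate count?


Hadamard gates: 138
Controlled rotations: n*(n-1)/2 = 138*137/2 = 9453
SWAP gates: 0 (omitted)
Total = 138 + 9453
= 9591

9591


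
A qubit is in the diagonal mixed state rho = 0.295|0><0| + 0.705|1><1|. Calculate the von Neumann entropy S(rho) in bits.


S = -p*log2(p) - (1-p)*log2(1-p)
p = 0.2950, 1-p = 0.7050
= -0.2950 * log2(0.2950) - 0.7050 * log2(0.7050)
= -(-0.5196) - (-0.3555)
= 0.8751

0.8751


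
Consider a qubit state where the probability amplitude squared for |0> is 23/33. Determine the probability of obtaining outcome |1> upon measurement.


|alpha|^2 = 23/33 = 0.6970
|beta|^2 = 1 - 23/33 = 10/33 = 0.3030
P(|1>) = |beta|^2 = 0.3030

0.3030


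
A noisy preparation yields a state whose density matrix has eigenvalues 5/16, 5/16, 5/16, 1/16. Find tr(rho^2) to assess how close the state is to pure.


tr(rho^2) = sum of eigenvalues squared
= (5/16)^2 + (5/16)^2 + (5/16)^2 + (1/16)^2
= (25 + 25 + 25 + 1) / 256
= 76/256
= 0.2969

0.2969


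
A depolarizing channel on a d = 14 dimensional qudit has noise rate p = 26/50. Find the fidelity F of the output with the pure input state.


F = (1-p) + p/d
= (1 - 0.5200) + 0.5200/14
= 0.4800 + 0.0371
= 0.5171

0.5171


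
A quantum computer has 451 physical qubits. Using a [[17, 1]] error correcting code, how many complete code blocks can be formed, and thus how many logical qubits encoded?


Each code block uses 17 physical qubits for 1 logical qubit(s).
Number of complete blocks = floor(451 / 17) = 26
Logical qubits = 26 * 1
= 26

26


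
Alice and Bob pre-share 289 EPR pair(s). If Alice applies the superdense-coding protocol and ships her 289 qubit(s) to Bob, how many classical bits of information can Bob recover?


Superdense coding allows 2 classical bits per shared entangled pair.
289 pair(s) -> 2 * 289 = 578 classical bits

578


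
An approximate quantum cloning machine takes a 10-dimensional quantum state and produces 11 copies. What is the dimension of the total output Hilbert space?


Output space = H^(tensor 11) where dim(H) = 10
dim = 10^11
= 100 (after 2 factors)
= 1000 (after 3 factors)
= 10000 (after 4 factors)
= 100000 (after 5 factors)
= 1000000 (after 6 factors)
= 10000000 (after 7 factors)
= 100000000 (after 8 factors)
= 1000000000 (after 9 factors)
= 10000000000 (after 10 factors)
= 100000000000 (after 11 factors)
= 100000000000

100000000000


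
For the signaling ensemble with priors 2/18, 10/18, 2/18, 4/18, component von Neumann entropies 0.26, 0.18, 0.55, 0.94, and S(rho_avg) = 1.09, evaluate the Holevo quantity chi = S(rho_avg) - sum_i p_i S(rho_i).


chi = S(rho) - sum_i p_i * S(rho_i)
Weighted entropy = 2/18 * 0.26 + 10/18 * 0.18 + 2/18 * 0.55 + 4/18 * 0.94
= 0.3989
chi = 1.09 - 0.3989
= 0.6911

0.6911


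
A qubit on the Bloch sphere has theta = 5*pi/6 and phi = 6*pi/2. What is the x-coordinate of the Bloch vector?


theta = 2.6180, phi = 9.4248
r_x = sin(theta)*cos(phi) = 0.5000 * -1.0000
r_x = -0.5000

-0.5000


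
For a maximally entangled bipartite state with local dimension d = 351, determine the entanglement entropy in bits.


For a maximally entangled state in d x d:
S = log2(d) = log2(351)
= 8.4553

8.4553


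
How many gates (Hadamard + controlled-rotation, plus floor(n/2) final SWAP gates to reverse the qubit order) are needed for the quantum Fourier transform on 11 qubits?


Hadamard gates: 11
Controlled rotations: n*(n-1)/2 = 11*10/2 = 55
SWAP gates: floor(n/2) = floor(11/2) = 5
Total = 11 + 55 + 5
= 71

71


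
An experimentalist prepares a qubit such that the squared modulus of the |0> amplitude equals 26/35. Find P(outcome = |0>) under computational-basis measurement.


|alpha|^2 = 26/35 = 0.7429
|beta|^2 = 1 - 26/35 = 9/35 = 0.2571
P(|0>) = |alpha|^2 = 0.7429

0.7429


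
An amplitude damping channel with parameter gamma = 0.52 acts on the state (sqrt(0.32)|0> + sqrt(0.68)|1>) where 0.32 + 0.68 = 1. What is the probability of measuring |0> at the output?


For amplitude damping with parameter gamma on state sqrt(a)|0> + sqrt(b)|1>:
alpha^2 = 0.32, beta^2 = 0.68
P(|0>) = alpha^2 + gamma * beta^2
= 0.32 + 0.52 * 0.68
= 0.32 + 0.3536
= 0.6736

0.6736


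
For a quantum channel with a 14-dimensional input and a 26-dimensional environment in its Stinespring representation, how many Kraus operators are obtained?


Tracing out the environment in an orthonormal basis {|i>_E} gives Kraus operators K_i = <i|_E U |0>_E.
Number of Kraus operators = dim(H_env) = d_env
= 26

26


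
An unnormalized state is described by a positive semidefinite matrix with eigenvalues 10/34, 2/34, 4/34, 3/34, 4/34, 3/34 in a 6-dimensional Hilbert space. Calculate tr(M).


tr(M) = sum of eigenvalues
= 10/34 + 2/34 + 4/34 + 3/34 + 4/34 + 3/34
= 26/34
= 0.7647

0.7647


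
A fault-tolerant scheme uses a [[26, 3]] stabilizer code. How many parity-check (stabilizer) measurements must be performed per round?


For an [[n,k]] stabilizer code:
Number of stabilizer generators = n - k
= 26 - 3
= 23

23


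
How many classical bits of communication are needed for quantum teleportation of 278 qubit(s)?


Quantum teleportation requires 2 classical bits per qubit teleported.
278 qubit(s) -> 2 * 278 = 556 classical bits

556


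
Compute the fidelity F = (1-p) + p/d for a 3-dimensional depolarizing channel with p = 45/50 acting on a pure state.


F = (1-p) + p/d
= (1 - 0.9000) + 0.9000/3
= 0.1000 + 0.3000
= 0.4000

0.4000


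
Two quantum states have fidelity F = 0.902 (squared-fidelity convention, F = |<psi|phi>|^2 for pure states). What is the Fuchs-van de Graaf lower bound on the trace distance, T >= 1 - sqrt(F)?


Fuchs-van de Graaf (squared-fidelity convention): 1 - sqrt(F) <= T <= sqrt(1 - F).
Lower bound: T >= 1 - sqrt(F)
sqrt(F) = sqrt(0.902) = 0.9497
T >= 1 - 0.9497
T >= 0.0503

0.0503


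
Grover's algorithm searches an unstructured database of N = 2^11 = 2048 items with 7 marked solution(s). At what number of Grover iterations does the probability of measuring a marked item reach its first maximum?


After j Grover iterations the success probability is P(j) = sin^2((2j+1)*theta), where sin(theta) = sqrt(k/N).
N = 2^11 = 2048, k = 7
sin(theta) = sqrt(k/N) = 0.05846339667
theta = arcsin(sqrt(k/N)) = 0.05849675234 rad
P(j) reaches its first maximum when (2j+1)*theta is as close as possible to pi/2, i.e. j = round(pi/(4*theta) - 1/2).
pi/(4*theta) - 1/2 = 12.9264
(For comparison, the common estimate pi/4 * sqrt(N/k) = 13.4340; the exact maximiser is used here.)
Optimal iterations = 13

13


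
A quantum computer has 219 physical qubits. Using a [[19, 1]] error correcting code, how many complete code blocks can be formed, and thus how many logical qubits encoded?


Each code block uses 19 physical qubits for 1 logical qubit(s).
Number of complete blocks = floor(219 / 19) = 11
Logical qubits = 11 * 1
= 11

11


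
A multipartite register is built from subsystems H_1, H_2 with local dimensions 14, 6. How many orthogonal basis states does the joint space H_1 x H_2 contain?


dim(H_1 x H_2) = 14 * 6
= 84

84


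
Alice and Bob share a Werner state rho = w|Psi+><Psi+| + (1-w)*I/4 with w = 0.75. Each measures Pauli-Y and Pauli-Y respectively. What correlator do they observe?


|Psi+> = (|01> + |10>)/sqrt(2)
For the pure Bell state, <Y_A Y_B> = +1 (Bell-state Pauli correlator).
The maximally-mixed part I/4 has tr(I/4 * P tensor P) = 0 for any traceless Pauli P.
So <Y_A Y_B>_rho = w * (+1) + (1 - w) * 0
= 0.75 * (+1)
= 0.7500

0.7500


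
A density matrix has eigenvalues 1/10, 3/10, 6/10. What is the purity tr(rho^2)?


tr(rho^2) = sum of eigenvalues squared
= (1/10)^2 + (3/10)^2 + (6/10)^2
= (1 + 9 + 36) / 100
= 46/100
= 0.4600

0.4600


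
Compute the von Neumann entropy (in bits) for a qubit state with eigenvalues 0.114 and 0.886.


S = -p*log2(p) - (1-p)*log2(1-p)
p = 0.1140, 1-p = 0.8860
= -0.1140 * log2(0.1140) - 0.8860 * log2(0.8860)
= -(-0.3571) - (-0.1547)
= 0.5119

0.5119


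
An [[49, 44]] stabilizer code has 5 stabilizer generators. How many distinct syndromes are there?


Each stabilizer generator gives a binary (+1 or -1) measurement outcome.
With 5 independent generators:
Total syndromes = 2^5
= 32

32


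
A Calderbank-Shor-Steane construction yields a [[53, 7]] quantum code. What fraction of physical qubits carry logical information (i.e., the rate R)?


Code rate R = k/n
= 7/53
= 0.1321

0.1321


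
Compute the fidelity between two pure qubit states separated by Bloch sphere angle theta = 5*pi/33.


For states separated by angle theta on Bloch sphere:
F = cos^2(theta/2)
theta = 5*pi/33 = 0.4760
theta/2 = 0.2380
cos(theta/2) = 0.9718
F = 0.9444

0.9444


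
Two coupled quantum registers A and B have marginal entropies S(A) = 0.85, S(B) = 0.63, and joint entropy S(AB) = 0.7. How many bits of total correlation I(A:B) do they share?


I(A:B) = S(A) + S(B) - S(AB)
= 0.85 + 0.63 - 0.7
= 0.7800

0.7800


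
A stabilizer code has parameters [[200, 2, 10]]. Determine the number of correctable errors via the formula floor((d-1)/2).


Code parameters: [[200, 2, 10]], distance d = 10.
Number of correctable errors = floor((d-1)/2)
= floor((10 - 1)/2)
= floor(9/2)
= 4

4


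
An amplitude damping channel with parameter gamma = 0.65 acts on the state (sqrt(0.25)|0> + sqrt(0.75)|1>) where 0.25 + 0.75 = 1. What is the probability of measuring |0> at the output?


For amplitude damping with parameter gamma on state sqrt(a)|0> + sqrt(b)|1>:
alpha^2 = 0.25, beta^2 = 0.75
P(|0>) = alpha^2 + gamma * beta^2
= 0.25 + 0.65 * 0.75
= 0.25 + 0.4875
= 0.7375

0.7375


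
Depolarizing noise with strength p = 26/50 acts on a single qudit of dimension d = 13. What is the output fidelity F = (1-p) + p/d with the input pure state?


F = (1-p) + p/d
= (1 - 0.5200) + 0.5200/13
= 0.4800 + 0.0400
= 0.5200

0.5200


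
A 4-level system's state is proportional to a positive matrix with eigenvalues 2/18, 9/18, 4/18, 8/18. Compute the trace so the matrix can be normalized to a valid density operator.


tr(M) = sum of eigenvalues
= 2/18 + 9/18 + 4/18 + 8/18
= 23/18
= 1.2778

1.2778


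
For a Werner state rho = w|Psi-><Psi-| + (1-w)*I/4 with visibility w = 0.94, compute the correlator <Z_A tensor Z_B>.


|Psi-> = (|01> - |10>)/sqrt(2)
For the pure Bell state, <Z_A Z_B> = -1 (Bell-state Pauli correlator).
The maximally-mixed part I/4 has tr(I/4 * P tensor P) = 0 for any traceless Pauli P.
So <Z_A Z_B>_rho = w * (-1) + (1 - w) * 0
= 0.94 * (-1)
= -0.9400

-0.9400


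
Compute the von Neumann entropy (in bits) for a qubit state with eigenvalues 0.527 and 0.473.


S = -p*log2(p) - (1-p)*log2(1-p)
p = 0.5270, 1-p = 0.4730
= -0.5270 * log2(0.5270) - 0.4730 * log2(0.4730)
= -(-0.4870) - (-0.5109)
= 0.9979

0.9979


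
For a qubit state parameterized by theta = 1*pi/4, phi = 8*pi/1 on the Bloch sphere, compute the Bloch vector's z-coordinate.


theta = 0.7854, phi = 25.1327
r_z = cos(theta) = 0.7071

0.7071


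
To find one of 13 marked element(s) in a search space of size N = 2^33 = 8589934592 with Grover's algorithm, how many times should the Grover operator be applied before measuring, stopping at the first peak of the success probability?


After j Grover iterations the success probability is P(j) = sin^2((2j+1)*theta), where sin(theta) = sqrt(k/N).
N = 2^33 = 8589934592, k = 13
sin(theta) = sqrt(k/N) = 3.890243159e-05
theta = arcsin(sqrt(k/N)) = 3.89024316e-05 rad
P(j) reaches its first maximum when (2j+1)*theta is as close as possible to pi/2, i.e. j = round(pi/(4*theta) - 1/2).
pi/(4*theta) - 1/2 = 20188.4222
(For comparison, the common estimate pi/4 * sqrt(N/k) = 20188.9222; the exact maximiser is used here.)
Optimal iterations = 20188

20188


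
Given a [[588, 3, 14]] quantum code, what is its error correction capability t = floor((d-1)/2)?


Code parameters: [[588, 3, 14]], distance d = 14.
Number of correctable errors = floor((d-1)/2)
= floor((14 - 1)/2)
= floor(13/2)
= 6

6


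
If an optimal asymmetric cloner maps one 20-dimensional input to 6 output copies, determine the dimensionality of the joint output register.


Output space = H^(tensor 6) where dim(H) = 20
dim = 20^6
= 400 (after 2 factors)
= 8000 (after 3 factors)
= 160000 (after 4 factors)
= 3200000 (after 5 factors)
= 64000000 (after 6 factors)
= 64000000

64000000


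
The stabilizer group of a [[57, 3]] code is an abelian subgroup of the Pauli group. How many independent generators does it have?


For an [[n,k]] stabilizer code:
Number of stabilizer generators = n - k
= 57 - 3
= 54

54


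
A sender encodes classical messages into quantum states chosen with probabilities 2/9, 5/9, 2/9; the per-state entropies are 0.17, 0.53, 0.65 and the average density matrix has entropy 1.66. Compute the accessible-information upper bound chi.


chi = S(rho) - sum_i p_i * S(rho_i)
Weighted entropy = 2/9 * 0.17 + 5/9 * 0.53 + 2/9 * 0.65
= 0.4767
chi = 1.66 - 0.4767
= 1.1833

1.1833


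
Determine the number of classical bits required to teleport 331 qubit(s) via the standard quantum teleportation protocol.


Quantum teleportation requires 2 classical bits per qubit teleported.
331 qubit(s) -> 2 * 331 = 662 classical bits

662


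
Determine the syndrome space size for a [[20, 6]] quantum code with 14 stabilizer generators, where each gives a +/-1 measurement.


Each stabilizer generator gives a binary (+1 or -1) measurement outcome.
With 14 independent generators:
Total syndromes = 2^14
= 16384

16384


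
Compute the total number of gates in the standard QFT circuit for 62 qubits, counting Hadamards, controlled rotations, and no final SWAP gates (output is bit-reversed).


Hadamard gates: 62
Controlled rotations: n*(n-1)/2 = 62*61/2 = 1891
SWAP gates: 0 (omitted)
Total = 62 + 1891
= 1953

1953


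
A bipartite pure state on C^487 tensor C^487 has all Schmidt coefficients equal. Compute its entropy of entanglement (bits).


For a maximally entangled state in d x d:
S = log2(d) = log2(487)
= 8.9278

8.9278


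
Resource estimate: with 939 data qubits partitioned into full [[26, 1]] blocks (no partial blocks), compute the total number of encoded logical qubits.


Each code block uses 26 physical qubits for 1 logical qubit(s).
Number of complete blocks = floor(939 / 26) = 36
Logical qubits = 36 * 1
= 36

36


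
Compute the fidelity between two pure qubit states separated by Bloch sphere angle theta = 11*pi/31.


For states separated by angle theta on Bloch sphere:
F = cos^2(theta/2)
theta = 11*pi/31 = 1.1148
theta/2 = 0.5574
cos(theta/2) = 0.8486
F = 0.7202

0.7202


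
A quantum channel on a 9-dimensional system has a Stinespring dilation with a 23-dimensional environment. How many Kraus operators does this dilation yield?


Tracing out the environment in an orthonormal basis {|i>_E} gives Kraus operators K_i = <i|_E U |0>_E.
Number of Kraus operators = dim(H_env) = d_env
= 23

23


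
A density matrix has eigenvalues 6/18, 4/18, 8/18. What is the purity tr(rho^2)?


tr(rho^2) = sum of eigenvalues squared
= (6/18)^2 + (4/18)^2 + (8/18)^2
= (36 + 16 + 64) / 324
= 116/324
= 0.3580

0.3580


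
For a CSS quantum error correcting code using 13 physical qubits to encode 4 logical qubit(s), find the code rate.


Code rate R = k/n
= 4/13
= 0.3077

0.3077


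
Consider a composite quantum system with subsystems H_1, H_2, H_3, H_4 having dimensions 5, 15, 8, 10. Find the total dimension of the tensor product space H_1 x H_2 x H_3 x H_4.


dim(H_1 x H_2 x H_3 x H_4) = 5 * 15 * 8 * 10
= 75 * 8 * 10
= 600 * 10
= 6000

6000


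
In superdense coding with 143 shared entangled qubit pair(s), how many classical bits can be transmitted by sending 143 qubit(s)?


Superdense coding allows 2 classical bits per shared entangled pair.
143 pair(s) -> 2 * 143 = 286 classical bits

286


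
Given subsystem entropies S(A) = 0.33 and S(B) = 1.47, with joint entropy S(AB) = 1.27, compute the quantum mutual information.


I(A:B) = S(A) + S(B) - S(AB)
= 0.33 + 1.47 - 1.27
= 0.5300

0.5300


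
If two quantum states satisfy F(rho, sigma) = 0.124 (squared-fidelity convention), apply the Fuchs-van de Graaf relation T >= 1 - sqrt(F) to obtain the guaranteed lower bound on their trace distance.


Fuchs-van de Graaf (squared-fidelity convention): 1 - sqrt(F) <= T <= sqrt(1 - F).
Lower bound: T >= 1 - sqrt(F)
sqrt(F) = sqrt(0.124) = 0.3521
T >= 1 - 0.3521
T >= 0.6479

0.6479


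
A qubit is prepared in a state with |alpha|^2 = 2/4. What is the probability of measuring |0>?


|alpha|^2 = 2/4 = 0.5000
|beta|^2 = 1 - 2/4 = 2/4 = 0.5000
P(|0>) = |alpha|^2 = 0.5000

0.5000


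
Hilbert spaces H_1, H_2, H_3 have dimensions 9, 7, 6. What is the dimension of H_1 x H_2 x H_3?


dim(H_1 x H_2 x H_3) = 9 * 7 * 6
= 63 * 6
= 378

378


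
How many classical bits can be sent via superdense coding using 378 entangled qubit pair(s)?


Superdense coding allows 2 classical bits per shared entangled pair.
378 pair(s) -> 2 * 378 = 756 classical bits

756


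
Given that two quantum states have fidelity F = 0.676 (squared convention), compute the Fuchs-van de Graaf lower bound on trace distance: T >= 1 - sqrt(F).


Fuchs-van de Graaf (squared-fidelity convention): 1 - sqrt(F) <= T <= sqrt(1 - F).
Lower bound: T >= 1 - sqrt(F)
sqrt(F) = sqrt(0.676) = 0.8222
T >= 1 - 0.8222
T >= 0.1778

0.1778


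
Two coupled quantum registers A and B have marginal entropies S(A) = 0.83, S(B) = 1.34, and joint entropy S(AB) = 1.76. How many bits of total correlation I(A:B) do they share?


I(A:B) = S(A) + S(B) - S(AB)
= 0.83 + 1.34 - 1.76
= 0.4100

0.4100


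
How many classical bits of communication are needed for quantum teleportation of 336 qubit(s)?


Quantum teleportation requires 2 classical bits per qubit teleported.
336 qubit(s) -> 2 * 336 = 672 classical bits

672


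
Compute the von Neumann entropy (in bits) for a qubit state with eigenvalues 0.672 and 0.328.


S = -p*log2(p) - (1-p)*log2(1-p)
p = 0.6720, 1-p = 0.3280
= -0.6720 * log2(0.6720) - 0.3280 * log2(0.3280)
= -(-0.3854) - (-0.5275)
= 0.9129

0.9129


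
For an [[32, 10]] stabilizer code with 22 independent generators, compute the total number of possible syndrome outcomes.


Each stabilizer generator gives a binary (+1 or -1) measurement outcome.
With 22 independent generators:
Total syndromes = 2^22
= 4194304

4194304


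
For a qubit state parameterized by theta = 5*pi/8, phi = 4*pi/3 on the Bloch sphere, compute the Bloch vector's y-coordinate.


theta = 1.9635, phi = 4.1888
r_y = sin(theta)*sin(phi) = 0.9239 * -0.8660
r_y = -0.8001

-0.8001


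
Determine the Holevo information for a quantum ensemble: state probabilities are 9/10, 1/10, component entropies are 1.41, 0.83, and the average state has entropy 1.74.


chi = S(rho) - sum_i p_i * S(rho_i)
Weighted entropy = 9/10 * 1.41 + 1/10 * 0.83
= 1.3520
chi = 1.74 - 1.3520
= 0.3880

0.3880


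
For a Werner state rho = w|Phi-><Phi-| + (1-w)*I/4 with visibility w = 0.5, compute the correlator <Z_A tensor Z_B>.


|Phi-> = (|00> - |11>)/sqrt(2)
For the pure Bell state, <Z_A Z_B> = +1 (Bell-state Pauli correlator).
The maximally-mixed part I/4 has tr(I/4 * P tensor P) = 0 for any traceless Pauli P.
So <Z_A Z_B>_rho = w * (+1) + (1 - w) * 0
= 0.5 * (+1)
= 0.5000

0.5000


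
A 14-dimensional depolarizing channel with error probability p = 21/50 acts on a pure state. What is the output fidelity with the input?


F = (1-p) + p/d
= (1 - 0.4200) + 0.4200/14
= 0.5800 + 0.0300
= 0.6100

0.6100


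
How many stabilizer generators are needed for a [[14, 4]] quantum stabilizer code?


For an [[n,k]] stabilizer code:
Number of stabilizer generators = n - k
= 14 - 4
= 10

10


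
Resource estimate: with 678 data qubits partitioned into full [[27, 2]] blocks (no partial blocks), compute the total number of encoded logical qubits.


Each code block uses 27 physical qubits for 2 logical qubit(s).
Number of complete blocks = floor(678 / 27) = 25
Logical qubits = 25 * 2
= 50

50


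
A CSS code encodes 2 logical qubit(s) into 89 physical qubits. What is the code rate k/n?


Code rate R = k/n
= 2/89
= 0.0225

0.0225


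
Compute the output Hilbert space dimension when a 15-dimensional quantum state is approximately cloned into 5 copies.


Output space = H^(tensor 5) where dim(H) = 15
dim = 15^5
= 225 (after 2 factors)
= 3375 (after 3 factors)
= 50625 (after 4 factors)
= 759375 (after 5 factors)
= 759375

759375


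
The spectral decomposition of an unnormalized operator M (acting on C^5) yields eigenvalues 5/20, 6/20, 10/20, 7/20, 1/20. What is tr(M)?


tr(M) = sum of eigenvalues
= 5/20 + 6/20 + 10/20 + 7/20 + 1/20
= 29/20
= 1.4500

1.4500


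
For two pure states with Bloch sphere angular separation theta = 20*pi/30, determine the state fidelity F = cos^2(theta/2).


For states separated by angle theta on Bloch sphere:
F = cos^2(theta/2)
theta = 20*pi/30 = 2.0944
theta/2 = 1.0472
cos(theta/2) = 0.5000
F = 0.2500

0.2500


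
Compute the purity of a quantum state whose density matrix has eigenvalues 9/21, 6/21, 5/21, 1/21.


tr(rho^2) = sum of eigenvalues squared
= (9/21)^2 + (6/21)^2 + (5/21)^2 + (1/21)^2
= (81 + 36 + 25 + 1) / 441
= 143/441
= 0.3243

0.3243


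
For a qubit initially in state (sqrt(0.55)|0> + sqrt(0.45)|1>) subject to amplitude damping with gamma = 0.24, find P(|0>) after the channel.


For amplitude damping with parameter gamma on state sqrt(a)|0> + sqrt(b)|1>:
alpha^2 = 0.55, beta^2 = 0.45
P(|0>) = alpha^2 + gamma * beta^2
= 0.55 + 0.24 * 0.45
= 0.55 + 0.1080
= 0.6580

0.6580


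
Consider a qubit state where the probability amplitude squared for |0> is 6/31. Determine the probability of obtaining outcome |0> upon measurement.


|alpha|^2 = 6/31 = 0.1935
|beta|^2 = 1 - 6/31 = 25/31 = 0.8065
P(|0>) = |alpha|^2 = 0.1935

0.1935


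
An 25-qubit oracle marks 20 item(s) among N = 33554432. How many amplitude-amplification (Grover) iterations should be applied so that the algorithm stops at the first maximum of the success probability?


After j Grover iterations the success probability is P(j) = sin^2((2j+1)*theta), where sin(theta) = sqrt(k/N).
N = 2^25 = 33554432, k = 20
sin(theta) = sqrt(k/N) = 0.0007720404444
theta = arcsin(sqrt(k/N)) = 0.0007720405211 rad
P(j) reaches its first maximum when (2j+1)*theta is as close as possible to pi/2, i.e. j = round(pi/(4*theta) - 1/2).
pi/(4*theta) - 1/2 = 1016.8017
(For comparison, the common estimate pi/4 * sqrt(N/k) = 1017.3018; the exact maximiser is used here.)
Optimal iterations = 1017

1017


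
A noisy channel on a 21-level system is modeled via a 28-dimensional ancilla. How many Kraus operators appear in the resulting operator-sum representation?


Tracing out the environment in an orthonormal basis {|i>_E} gives Kraus operators K_i = <i|_E U |0>_E.
Number of Kraus operators = dim(H_env) = d_env
= 28

28


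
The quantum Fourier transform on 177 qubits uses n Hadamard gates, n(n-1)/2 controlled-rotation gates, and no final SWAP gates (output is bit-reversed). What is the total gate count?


Hadamard gates: 177
Controlled rotations: n*(n-1)/2 = 177*176/2 = 15576
SWAP gates: 0 (omitted)
Total = 177 + 15576
= 15753

15753


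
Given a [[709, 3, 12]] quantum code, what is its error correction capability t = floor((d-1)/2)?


Code parameters: [[709, 3, 12]], distance d = 12.
Number of correctable errors = floor((d-1)/2)
= floor((12 - 1)/2)
= floor(11/2)
= 5

5


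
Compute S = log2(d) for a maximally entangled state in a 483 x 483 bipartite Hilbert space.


For a maximally entangled state in d x d:
S = log2(d) = log2(483)
= 8.9159

8.9159


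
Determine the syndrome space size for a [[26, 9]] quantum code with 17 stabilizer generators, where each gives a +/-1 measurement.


Each stabilizer generator gives a binary (+1 or -1) measurement outcome.
With 17 independent generators:
Total syndromes = 2^17
= 131072

131072


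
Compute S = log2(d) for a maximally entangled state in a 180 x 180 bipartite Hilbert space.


For a maximally entangled state in d x d:
S = log2(d) = log2(180)
= 7.4919

7.4919


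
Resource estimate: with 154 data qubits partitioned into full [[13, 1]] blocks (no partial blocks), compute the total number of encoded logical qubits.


Each code block uses 13 physical qubits for 1 logical qubit(s).
Number of complete blocks = floor(154 / 13) = 11
Logical qubits = 11 * 1
= 11

11


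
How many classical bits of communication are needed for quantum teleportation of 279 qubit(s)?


Quantum teleportation requires 2 classical bits per qubit teleported.
279 qubit(s) -> 2 * 279 = 558 classical bits

558


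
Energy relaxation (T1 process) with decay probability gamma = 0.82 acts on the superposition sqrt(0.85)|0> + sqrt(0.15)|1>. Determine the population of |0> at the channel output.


For amplitude damping with parameter gamma on state sqrt(a)|0> + sqrt(b)|1>:
alpha^2 = 0.85, beta^2 = 0.15
P(|0>) = alpha^2 + gamma * beta^2
= 0.85 + 0.82 * 0.15
= 0.85 + 0.1230
= 0.9730

0.9730


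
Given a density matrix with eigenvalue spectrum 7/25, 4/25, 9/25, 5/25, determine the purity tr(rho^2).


tr(rho^2) = sum of eigenvalues squared
= (7/25)^2 + (4/25)^2 + (9/25)^2 + (5/25)^2
= (49 + 16 + 81 + 25) / 625
= 171/625
= 0.2736

0.2736


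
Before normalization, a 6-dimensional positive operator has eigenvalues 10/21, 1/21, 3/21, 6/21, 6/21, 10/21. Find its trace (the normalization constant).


tr(M) = sum of eigenvalues
= 10/21 + 1/21 + 3/21 + 6/21 + 6/21 + 10/21
= 36/21
= 1.7143

1.7143


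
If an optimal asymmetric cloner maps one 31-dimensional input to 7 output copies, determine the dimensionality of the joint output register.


Output space = H^(tensor 7) where dim(H) = 31
dim = 31^7
= 961 (after 2 factors)
= 29791 (after 3 factors)
= 923521 (after 4 factors)
= 28629151 (after 5 factors)
= 887503681 (after 6 factors)
= 27512614111 (after 7 factors)
= 27512614111

27512614111


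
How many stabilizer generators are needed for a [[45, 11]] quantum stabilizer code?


For an [[n,k]] stabilizer code:
Number of stabilizer generators = n - k
= 45 - 11
= 34

34


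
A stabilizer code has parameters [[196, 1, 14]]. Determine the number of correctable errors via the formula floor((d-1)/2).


Code parameters: [[196, 1, 14]], distance d = 14.
Number of correctable errors = floor((d-1)/2)
= floor((14 - 1)/2)
= floor(13/2)
= 6

6


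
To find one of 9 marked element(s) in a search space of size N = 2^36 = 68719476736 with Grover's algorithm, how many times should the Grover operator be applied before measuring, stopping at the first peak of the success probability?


After j Grover iterations the success probability is P(j) = sin^2((2j+1)*theta), where sin(theta) = sqrt(k/N).
N = 2^36 = 68719476736, k = 9
sin(theta) = sqrt(k/N) = 1.14440918e-05
theta = arcsin(sqrt(k/N)) = 1.14440918e-05 rad
P(j) reaches its first maximum when (2j+1)*theta is as close as possible to pi/2, i.e. j = round(pi/(4*theta) - 1/2).
pi/(4*theta) - 1/2 = 68628.6387
(For comparison, the common estimate pi/4 * sqrt(N/k) = 68629.1387; the exact maximiser is used here.)
Optimal iterations = 68629

68629


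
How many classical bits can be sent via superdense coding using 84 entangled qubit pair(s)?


Superdense coding allows 2 classical bits per shared entangled pair.
84 pair(s) -> 2 * 84 = 168 classical bits

168


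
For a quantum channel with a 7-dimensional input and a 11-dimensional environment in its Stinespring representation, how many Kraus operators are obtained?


Tracing out the environment in an orthonormal basis {|i>_E} gives Kraus operators K_i = <i|_E U |0>_E.
Number of Kraus operators = dim(H_env) = d_env
= 11

11


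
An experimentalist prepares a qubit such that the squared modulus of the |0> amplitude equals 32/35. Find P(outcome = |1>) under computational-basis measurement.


|alpha|^2 = 32/35 = 0.9143
|beta|^2 = 1 - 32/35 = 3/35 = 0.0857
P(|1>) = |beta|^2 = 0.0857

0.0857


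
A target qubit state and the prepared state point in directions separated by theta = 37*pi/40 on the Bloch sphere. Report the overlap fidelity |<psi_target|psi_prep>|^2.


For states separated by angle theta on Bloch sphere:
F = cos^2(theta/2)
theta = 37*pi/40 = 2.9060
theta/2 = 1.4530
cos(theta/2) = 0.1175
F = 0.0138

0.0138


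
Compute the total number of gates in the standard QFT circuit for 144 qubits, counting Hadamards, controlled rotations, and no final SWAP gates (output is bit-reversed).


Hadamard gates: 144
Controlled rotations: n*(n-1)/2 = 144*143/2 = 10296
SWAP gates: 0 (omitted)
Total = 144 + 10296
= 10440

10440


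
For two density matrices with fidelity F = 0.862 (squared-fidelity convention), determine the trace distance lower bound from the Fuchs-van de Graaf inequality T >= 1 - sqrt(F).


Fuchs-van de Graaf (squared-fidelity convention): 1 - sqrt(F) <= T <= sqrt(1 - F).
Lower bound: T >= 1 - sqrt(F)
sqrt(F) = sqrt(0.862) = 0.9284
T >= 1 - 0.9284
T >= 0.0716

0.0716


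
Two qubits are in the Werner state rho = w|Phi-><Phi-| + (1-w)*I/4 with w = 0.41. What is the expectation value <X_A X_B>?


|Phi-> = (|00> - |11>)/sqrt(2)
For the pure Bell state, <X_A X_B> = -1 (Bell-state Pauli correlator).
The maximally-mixed part I/4 has tr(I/4 * P tensor P) = 0 for any traceless Pauli P.
So <X_A X_B>_rho = w * (-1) + (1 - w) * 0
= 0.41 * (-1)
= -0.4100

-0.4100


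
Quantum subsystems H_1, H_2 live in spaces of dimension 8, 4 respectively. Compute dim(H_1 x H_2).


dim(H_1 x H_2) = 8 * 4
= 32

32


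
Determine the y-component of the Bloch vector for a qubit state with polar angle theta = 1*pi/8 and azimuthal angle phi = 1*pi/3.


theta = 0.3927, phi = 1.0472
r_y = sin(theta)*sin(phi) = 0.3827 * 0.8660
r_y = 0.3314

0.3314


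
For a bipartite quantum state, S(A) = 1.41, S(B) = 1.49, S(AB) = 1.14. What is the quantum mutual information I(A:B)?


I(A:B) = S(A) + S(B) - S(AB)
= 1.41 + 1.49 - 1.14
= 1.7600

1.7600


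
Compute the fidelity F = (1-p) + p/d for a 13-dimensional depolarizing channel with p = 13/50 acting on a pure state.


F = (1-p) + p/d
= (1 - 0.2600) + 0.2600/13
= 0.7400 + 0.0200
= 0.7600

0.7600


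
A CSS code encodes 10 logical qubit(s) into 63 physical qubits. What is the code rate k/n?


Code rate R = k/n
= 10/63
= 0.1587

0.1587


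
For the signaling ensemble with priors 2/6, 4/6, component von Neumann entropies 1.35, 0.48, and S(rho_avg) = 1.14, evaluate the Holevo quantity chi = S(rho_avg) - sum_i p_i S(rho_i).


chi = S(rho) - sum_i p_i * S(rho_i)
Weighted entropy = 2/6 * 1.35 + 4/6 * 0.48
= 0.7700
chi = 1.14 - 0.7700
= 0.3700

0.3700


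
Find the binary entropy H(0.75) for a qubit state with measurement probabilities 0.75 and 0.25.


S = -p*log2(p) - (1-p)*log2(1-p)
p = 0.7500, 1-p = 0.2500
= -0.7500 * log2(0.7500) - 0.2500 * log2(0.2500)
= -(-0.3113) - (-0.5000)
= 0.8113

0.8113


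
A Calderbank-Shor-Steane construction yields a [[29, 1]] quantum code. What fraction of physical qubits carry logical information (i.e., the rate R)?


Code rate R = k/n
= 1/29
= 0.0345

0.0345


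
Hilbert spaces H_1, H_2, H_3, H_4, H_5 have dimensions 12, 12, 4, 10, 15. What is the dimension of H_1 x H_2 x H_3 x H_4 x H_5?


dim(H_1 x H_2 x H_3 x H_4 x H_5) = 12 * 12 * 4 * 10 * 15
= 144 * 4 * 10 * 15
= 576 * 10 * 15
= 5760 * 15
= 86400

86400


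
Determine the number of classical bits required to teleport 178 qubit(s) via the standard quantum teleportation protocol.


Quantum teleportation requires 2 classical bits per qubit teleported.
178 qubit(s) -> 2 * 178 = 356 classical bits

356


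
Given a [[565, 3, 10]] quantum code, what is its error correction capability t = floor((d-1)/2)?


Code parameters: [[565, 3, 10]], distance d = 10.
Number of correctable errors = floor((d-1)/2)
= floor((10 - 1)/2)
= floor(9/2)
= 4

4


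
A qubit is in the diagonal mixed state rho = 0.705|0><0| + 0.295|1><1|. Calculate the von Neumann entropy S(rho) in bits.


S = -p*log2(p) - (1-p)*log2(1-p)
p = 0.7050, 1-p = 0.2950
= -0.7050 * log2(0.7050) - 0.2950 * log2(0.2950)
= -(-0.3555) - (-0.5196)
= 0.8751

0.8751


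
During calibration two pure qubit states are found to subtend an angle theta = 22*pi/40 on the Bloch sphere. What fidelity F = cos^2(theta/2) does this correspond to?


For states separated by angle theta on Bloch sphere:
F = cos^2(theta/2)
theta = 22*pi/40 = 1.7279
theta/2 = 0.8639
cos(theta/2) = 0.6494
F = 0.4218

0.4218


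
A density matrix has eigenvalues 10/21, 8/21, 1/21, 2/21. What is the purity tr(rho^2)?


tr(rho^2) = sum of eigenvalues squared
= (10/21)^2 + (8/21)^2 + (1/21)^2 + (2/21)^2
= (100 + 64 + 1 + 4) / 441
= 169/441
= 0.3832

0.3832


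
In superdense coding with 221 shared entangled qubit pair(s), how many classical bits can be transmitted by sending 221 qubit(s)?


Superdense coding allows 2 classical bits per shared entangled pair.
221 pair(s) -> 2 * 221 = 442 classical bits

442


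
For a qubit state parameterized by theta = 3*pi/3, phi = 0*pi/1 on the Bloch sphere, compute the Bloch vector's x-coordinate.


theta = 3.1416, phi = 0.0000
r_x = sin(theta)*cos(phi) = 0.0000 * 1.0000
r_x = 0.0000

0.0000


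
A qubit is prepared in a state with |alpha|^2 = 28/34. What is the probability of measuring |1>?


|alpha|^2 = 28/34 = 0.8235
|beta|^2 = 1 - 28/34 = 6/34 = 0.1765
P(|1>) = |beta|^2 = 0.1765

0.1765


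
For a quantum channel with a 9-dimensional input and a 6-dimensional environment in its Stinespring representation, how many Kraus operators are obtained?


Tracing out the environment in an orthonormal basis {|i>_E} gives Kraus operators K_i = <i|_E U |0>_E.
Number of Kraus operators = dim(H_env) = d_env
= 6

6


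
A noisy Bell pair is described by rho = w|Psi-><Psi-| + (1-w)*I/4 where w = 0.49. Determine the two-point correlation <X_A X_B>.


|Psi-> = (|01> - |10>)/sqrt(2)
For the pure Bell state, <X_A X_B> = -1 (Bell-state Pauli correlator).
The maximally-mixed part I/4 has tr(I/4 * P tensor P) = 0 for any traceless Pauli P.
So <X_A X_B>_rho = w * (-1) + (1 - w) * 0
= 0.49 * (-1)
= -0.4900

-0.4900


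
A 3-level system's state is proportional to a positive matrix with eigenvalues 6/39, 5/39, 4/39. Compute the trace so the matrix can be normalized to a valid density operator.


tr(M) = sum of eigenvalues
= 6/39 + 5/39 + 4/39
= 15/39
= 0.3846

0.3846


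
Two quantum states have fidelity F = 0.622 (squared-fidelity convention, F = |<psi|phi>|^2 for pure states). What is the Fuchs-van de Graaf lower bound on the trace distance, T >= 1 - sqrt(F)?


Fuchs-van de Graaf (squared-fidelity convention): 1 - sqrt(F) <= T <= sqrt(1 - F).
Lower bound: T >= 1 - sqrt(F)
sqrt(F) = sqrt(0.622) = 0.7887
T >= 1 - 0.7887
T >= 0.2113

0.2113


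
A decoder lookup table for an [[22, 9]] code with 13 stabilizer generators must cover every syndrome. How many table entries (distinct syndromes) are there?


Each stabilizer generator gives a binary (+1 or -1) measurement outcome.
With 13 independent generators:
Total syndromes = 2^13
= 8192

8192


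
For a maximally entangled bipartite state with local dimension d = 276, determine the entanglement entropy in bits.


For a maximally entangled state in d x d:
S = log2(d) = log2(276)
= 8.1085

8.1085


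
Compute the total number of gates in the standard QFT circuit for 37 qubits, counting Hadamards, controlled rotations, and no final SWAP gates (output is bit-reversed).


Hadamard gates: 37
Controlled rotations: n*(n-1)/2 = 37*36/2 = 666
SWAP gates: 0 (omitted)
Total = 37 + 666
= 703

703


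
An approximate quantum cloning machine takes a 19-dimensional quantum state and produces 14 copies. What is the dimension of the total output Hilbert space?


Output space = H^(tensor 14) where dim(H) = 19
dim = 19^14
= 361 (after 2 factors)
= 6859 (after 3 factors)
= 130321 (after 4 factors)
= 2476099 (after 5 factors)
= 47045881 (after 6 factors)
= 893871739 (after 7 factors)
= 16983563041 (after 8 factors)
= 322687697779 (after 9 factors)
= 6131066257801 (after 10 factors)
= 116490258898219 (after 11 factors)
= 2213314919066161 (after 12 factors)
= 42052983462257059 (after 13 factors)
= 799006685782884121 (after 14 factors)
= 799006685782884121

799006685782884121


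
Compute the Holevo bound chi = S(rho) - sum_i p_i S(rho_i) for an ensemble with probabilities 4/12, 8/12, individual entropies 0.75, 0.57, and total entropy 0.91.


chi = S(rho) - sum_i p_i * S(rho_i)
Weighted entropy = 4/12 * 0.75 + 8/12 * 0.57
= 0.6300
chi = 0.91 - 0.6300
= 0.2800

0.2800
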